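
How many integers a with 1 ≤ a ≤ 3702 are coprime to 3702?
1232

The number of a ∈ {1, ..., 3702} with gcd(a, 3702) = 1 is by definition Euler's totient φ(3702). φ is multiplicative, with φ(p^e) = p^e − p^(e−1). Factorise 3702 = 2 · 3 · 617. Then
  φ(3702) = (2 − 1) · (3 − 1) · (617 − 1) = 1 · 2 · 616 = 1232.
So there are 1232 such integers.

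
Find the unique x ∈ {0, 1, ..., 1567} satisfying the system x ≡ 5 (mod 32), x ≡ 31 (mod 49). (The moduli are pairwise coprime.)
x ≡ 325 (mod 1568); the representative in [0, 1568) is 325

The moduli 32, 49 are pairwise coprime, so by the CRT there is a unique solution mod 32·49 = 1568.
Solve by successive substitution. Start with x ≡ 5 (mod 32).
  Combine with x ≡ 31 (mod 49): write x = 5 + 32·t and require 5 + 32·t ≡ 31 (mod 49), i.e. 32·t ≡ 31 − 5 ≡ 26 (mod 49). Since 32^(−1) ≡ 23 (mod 49), t ≡ 23·26 ≡ 10 (mod 49). So x ≡ 5 + 32·10 = 325 (mod 1568).
Unique solution in [0, 1568): x = 325.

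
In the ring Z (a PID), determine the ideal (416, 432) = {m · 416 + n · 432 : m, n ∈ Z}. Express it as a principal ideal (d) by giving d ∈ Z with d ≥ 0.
In the PID Z, (a, b) is generated by gcd(a, b). Compute gcd(432, 416) with the extended Euclidean algorithm, tracking rows (r, s, t) with s·432 + t·416 = r:
  row A: (432, 1, 0)   [1·432 + 0·416 = 432]
  row B: (416, 0, 1)   [0·432 + 1·416 = 416]
  432 = 1·416 + 16   → row C = row A − 1·row B = (16, 1, −1)   [check: 1·432 − 1·416 = 16]
  416 = 26·16 + 0   → remainder 0, stop. gcd = 16 (last nonzero row C).
So gcd(416, 432) = 16, with Bézout identity 1·432 − 1·416 = 16. Containment (⊇): the Bézout identity exhibits 16 as an element of (416, 432), giving (16) ⊆ (416, 432). Containment (⊆): since 16 | 416 and 16 | 432 (416 = 16·26, 432 = 16·27), every Z-linear combination of 416 and 432 is divisible by 16, so (416, 432) ⊆ (16). Therefore (416, 432) = (16), d = 16.

Final answer: (416, 432) = (16); d = 16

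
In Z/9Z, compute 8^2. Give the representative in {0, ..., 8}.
1

Use repeated squaring. Binary(2) = 10. Walk through the bits of the exponent 2 left-to-right: at each bit after the leading one, square the running value, then multiply by 8 if the bit is 1 (always reducing mod 9):
  bit 1 = 1 (leading): start with 8.
  bit 2 = 0: square 8^2 = 64 ≡ 1 (mod 9).
Final value: 8^2 ≡ 1 (mod 9).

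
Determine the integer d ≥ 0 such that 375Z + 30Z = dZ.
(375, 30) = (15); d = 15

In the PID Z, (a, b) is generated by gcd(a, b). Compute gcd(375, 30) with the extended Euclidean algorithm, tracking rows (r, s, t) with s·375 + t·30 = r:
  row A: (375, 1, 0)   [1·375 + 0·30 = 375]
  row B: (30, 0, 1)   [0·375 + 1·30 = 30]
  375 = 12·30 + 15   → row C = row A − 12·row B = (15, 1, −12)   [check: 1·375 − 12·30 = 15]
  30 = 2·15 + 0   → remainder 0, stop. gcd = 15 (last nonzero row C).
So gcd(375, 30) = 15, with Bézout identity 1·375 − 12·30 = 15. Containment (⊇): the Bézout identity exhibits 15 as an element of (375, 30), giving (15) ⊆ (375, 30). Containment (⊆): since 15 | 375 and 15 | 30 (375 = 15·25, 30 = 15·2), every Z-linear combination of 375 and 30 is divisible by 15, so (375, 30) ⊆ (15). Therefore (375, 30) = (15), d = 15.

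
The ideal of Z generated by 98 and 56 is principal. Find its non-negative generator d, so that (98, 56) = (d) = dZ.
In the PID Z, (a, b) is generated by gcd(a, b). Compute gcd(98, 56) with the extended Euclidean algorithm, tracking rows (r, s, t) with s·98 + t·56 = r:
  row A: (98, 1, 0)   [1·98 + 0·56 = 98]
  row B: (56, 0, 1)   [0·98 + 1·56 = 56]
  98 = 1·56 + 42   → row C = row A − 1·row B = (42, 1, −1)   [check: 1·98 − 1·56 = 42]
  56 = 1·42 + 14   → row D = row B − 1·row C = (14, −1, 2)   [check: −1·98 + 2·56 = 14]
  42 = 3·14 + 0   → remainder 0, stop. gcd = 14 (last nonzero row D).
So gcd(98, 56) = 14, with Bézout identity −1·98 + 2·56 = 14. Containment (⊇): the Bézout identity exhibits 14 as an element of (98, 56), giving (14) ⊆ (98, 56). Containment (⊆): since 14 | 98 and 14 | 56 (98 = 14·7, 56 = 14·4), every Z-linear combination of 98 and 56 is divisible by 14, so (98, 56) ⊆ (14). Therefore (98, 56) = (14), d = 14.

Final answer: (98, 56) = (14); d = 14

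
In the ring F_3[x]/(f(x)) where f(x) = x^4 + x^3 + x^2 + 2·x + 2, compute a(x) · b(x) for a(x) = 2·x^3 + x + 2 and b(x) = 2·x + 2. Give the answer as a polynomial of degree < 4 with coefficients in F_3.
a · b ≡ x^2 + x + 2 (mod f(x))

Multiply as integer polynomials: a · b = 4·x^4 + 4·x^3 + 2·x^2 + 6·x + 4. Reducing coefficients mod 3: a · b ≡ x^4 + x^3 + 2·x^2 + 1. Now divide by f(x) = x^4 + x^3 + x^2 + 2·x + 2 in F_3[x], eliminating the leading term at each step:
  leading term x^4: subtract (1)·f(x) = x^4 + x^3 + x^2 + 2·x + 2, leaving x^2 + x + 2 (coefficients mod 3)
The degree is now < 4, so this is the remainder. Hence a · b ≡ x^2 + x + 2 in F_3[x]/(f).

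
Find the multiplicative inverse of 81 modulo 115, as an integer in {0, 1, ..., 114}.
81^(−1) ≡ 71 (mod 115)

Apply the extended Euclidean algorithm to (115, 81), tracking rows (r, s, t) with s·115 + t·81 = r. Each division r_prev = q·r_cur + r_new produces the new row as (previous row) − q·(current row):
  row A: (115, 1, 0)   [1·115 + 0·81 = 115]
  row B: (81, 0, 1)   [0·115 + 1·81 = 81]
  115 = 1·81 + 34   → row C = row A − 1·row B = (34, 1, −1)   [check: 1·115 − 1·81 = 34]
  81 = 2·34 + 13   → row D = row B − 2·row C = (13, −2, 3)   [check: −2·115 + 3·81 = 13]
  34 = 2·13 + 8   → row E = row C − 2·row D = (8, 5, −7)   [check: 5·115 − 7·81 = 8]
  13 = 1·8 + 5   → row F = row D − 1·row E = (5, −7, 10)   [check: −7·115 + 10·81 = 5]
  8 = 1·5 + 3   → row G = row E − 1·row F = (3, 12, −17)   [check: 12·115 − 17·81 = 3]
  5 = 1·3 + 2   → row H = row F − 1·row G = (2, −19, 27)   [check: −19·115 + 27·81 = 2]
  3 = 1·2 + 1   → row I = row G − 1·row H = (1, 31, −44)   [check: 31·115 − 44·81 = 1]
  2 = 2·1 + 0   → remainder 0, stop. gcd = 1 (last nonzero row I).
The gcd is 1, so 81 is invertible mod 115. The last nonzero row gives 31·115 − 44·81 = 1, so t = −44. So 81^(−1) ≡ −44 ≡ 71 (mod 115). Verify: 81 · 71 = 5751 ≡ 1 (mod 115). ✓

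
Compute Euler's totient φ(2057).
φ(2057) = 1760

φ is multiplicative, with φ(p^e) = p^e − p^(e−1). Factorise 2057 = 11^2 · 17. Then
  φ(2057) = (11^2 − 11^1) · (17 − 1) = 110 · 16 = 1760.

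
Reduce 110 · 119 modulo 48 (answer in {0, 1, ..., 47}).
Reduce the factors first: 110 ≡ 14, 119 ≡ 23 (mod 48), so 110 · 119 ≡ 14 · 23 (mod 48). 14 · 23 = 322. Dividing by 48: 322 = 6·48 + 34. So (110 · 119) mod 48 = 34.

Final answer: 34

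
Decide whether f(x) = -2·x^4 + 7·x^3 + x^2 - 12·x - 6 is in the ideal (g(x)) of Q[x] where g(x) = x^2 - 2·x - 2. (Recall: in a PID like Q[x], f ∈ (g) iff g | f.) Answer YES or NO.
In Q[x] the ideal (g) consists of all multiples of g, so f ∈ (g) iff g | f, i.e. iff the remainder of f on division by g is 0. Divide f by g (g is monic, so eliminate the leading term of the running remainder at each step):
  leading term -2·x^4: subtract (-2·x^2)·g(x) = -2·x^4 + 4·x^3 + 4·x^2, leaving 3·x^3 - 3·x^2 - 12·x - 6
  leading term 3·x^3: subtract (3·x)·g(x) = 3·x^3 - 6·x^2 - 6·x, leaving 3·x^2 - 6·x - 6
  leading term 3·x^2: subtract (3)·g(x) = 3·x^2 - 6·x - 6, leaving 0
The remainder is 0, so f(x) = g(x) · h(x) with h(x) = -2·x^2 + 3·x + 3. Hence g | f, i.e. f ∈ (g).

Final answer: YES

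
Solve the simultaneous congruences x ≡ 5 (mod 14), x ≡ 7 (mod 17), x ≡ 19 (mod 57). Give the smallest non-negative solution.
x ≡ 9595 (mod 13566); the representative in [0, 13566) is 9595

The moduli 14, 17, 57 are pairwise coprime, so by the CRT there is a unique solution mod 14·17·57 = 13566.
Solve by successive substitution. Start with x ≡ 5 (mod 14).
  Combine with x ≡ 7 (mod 17): write x = 5 + 14·t and require 5 + 14·t ≡ 7 (mod 17), i.e. 14·t ≡ 7 − 5 ≡ 2 (mod 17). Since 14^(−1) ≡ 11 (mod 17), t ≡ 11·2 ≡ 5 (mod 17). So x ≡ 5 + 14·5 = 75 (mod 238).
  Combine with x ≡ 19 (mod 57): write x = 75 + 238·t and require 75 + 238·t ≡ 19 (mod 57), i.e. 238·t ≡ 19 − 75 ≡ 1 (mod 57). Since 238^(−1) ≡ 40 (mod 57) (238 ≡ 10 (mod 57)), t ≡ 40·1 ≡ 40 (mod 57). So x ≡ 75 + 238·40 = 9595 (mod 13566).
Unique solution in [0, 13566): x = 9595.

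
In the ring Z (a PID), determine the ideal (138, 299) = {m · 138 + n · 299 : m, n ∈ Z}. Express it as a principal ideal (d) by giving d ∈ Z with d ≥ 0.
(138, 299) = (23); d = 23

In the PID Z, (a, b) is generated by gcd(a, b). Compute gcd(299, 138) with the extended Euclidean algorithm, tracking rows (r, s, t) with s·299 + t·138 = r:
  row A: (299, 1, 0)   [1·299 + 0·138 = 299]
  row B: (138, 0, 1)   [0·299 + 1·138 = 138]
  299 = 2·138 + 23   → row C = row A − 2·row B = (23, 1, −2)   [check: 1·299 − 2·138 = 23]
  138 = 6·23 + 0   → remainder 0, stop. gcd = 23 (last nonzero row C).
So gcd(138, 299) = 23, with Bézout identity 1·299 − 2·138 = 23. Containment (⊇): the Bézout identity exhibits 23 as an element of (138, 299), giving (23) ⊆ (138, 299). Containment (⊆): since 23 | 138 and 23 | 299 (138 = 23·6, 299 = 23·13), every Z-linear combination of 138 and 299 is divisible by 23, so (138, 299) ⊆ (23). Therefore (138, 299) = (23), d = 23.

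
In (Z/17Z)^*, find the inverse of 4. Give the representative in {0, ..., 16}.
4^(−1) ≡ 13 (mod 17)

Apply the extended Euclidean algorithm to (17, 4), tracking rows (r, s, t) with s·17 + t·4 = r. Each division r_prev = q·r_cur + r_new produces the new row as (previous row) − q·(current row):
  row A: (17, 1, 0)   [1·17 + 0·4 = 17]
  row B: (4, 0, 1)   [0·17 + 1·4 = 4]
  17 = 4·4 + 1   → row C = row A − 4·row B = (1, 1, −4)   [check: 1·17 − 4·4 = 1]
  4 = 4·1 + 0   → remainder 0, stop. gcd = 1 (last nonzero row C).
The gcd is 1, so 4 is invertible mod 17. The last nonzero row gives 1·17 − 4·4 = 1, so t = −4. So 4^(−1) ≡ −4 ≡ 13 (mod 17). Verify: 4 · 13 = 52 ≡ 1 (mod 17). ✓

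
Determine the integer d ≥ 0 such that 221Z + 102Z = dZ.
(221, 102) = (17); d = 17

In the PID Z, (a, b) is generated by gcd(a, b). Compute gcd(221, 102) with the extended Euclidean algorithm, tracking rows (r, s, t) with s·221 + t·102 = r:
  row A: (221, 1, 0)   [1·221 + 0·102 = 221]
  row B: (102, 0, 1)   [0·221 + 1·102 = 102]
  221 = 2·102 + 17   → row C = row A − 2·row B = (17, 1, −2)   [check: 1·221 − 2·102 = 17]
  102 = 6·17 + 0   → remainder 0, stop. gcd = 17 (last nonzero row C).
So gcd(221, 102) = 17, with Bézout identity 1·221 − 2·102 = 17. Containment (⊇): the Bézout identity exhibits 17 as an element of (221, 102), giving (17) ⊆ (221, 102). Containment (⊆): since 17 | 221 and 17 | 102 (221 = 17·13, 102 = 17·6), every Z-linear combination of 221 and 102 is divisible by 17, so (221, 102) ⊆ (17). Therefore (221, 102) = (17), d = 17.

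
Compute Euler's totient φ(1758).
φ is multiplicative, with φ(p^e) = p^e − p^(e−1). Factorise 1758 = 2 · 3 · 293. Then
  φ(1758) = (2 − 1) · (3 − 1) · (293 − 1) = 1 · 2 · 292 = 584.

Final answer: φ(1758) = 584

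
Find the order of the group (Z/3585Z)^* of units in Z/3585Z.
(Z/3585Z)^* consists of the classes a with gcd(a, 3585) = 1, so its order is φ(3585). φ is multiplicative, with φ(p^e) = p^e − p^(e−1). Factorise 3585 = 3 · 5 · 239. Then
  φ(3585) = (3 − 1) · (5 − 1) · (239 − 1) = 2 · 4 · 238 = 1904.
Thus |(Z/3585Z)^*| = 1904.

Final answer: |(Z/3585Z)^*| = 1904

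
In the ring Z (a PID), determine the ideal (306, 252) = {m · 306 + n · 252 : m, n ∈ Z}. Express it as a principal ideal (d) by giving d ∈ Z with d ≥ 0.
In the PID Z, (a, b) is generated by gcd(a, b). Compute gcd(306, 252) with the extended Euclidean algorithm, tracking rows (r, s, t) with s·306 + t·252 = r:
  row A: (306, 1, 0)   [1·306 + 0·252 = 306]
  row B: (252, 0, 1)   [0·306 + 1·252 = 252]
  306 = 1·252 + 54   → row C = row A − 1·row B = (54, 1, −1)   [check: 1·306 − 1·252 = 54]
  252 = 4·54 + 36   → row D = row B − 4·row C = (36, −4, 5)   [check: −4·306 + 5·252 = 36]
  54 = 1·36 + 18   → row E = row C − 1·row D = (18, 5, −6)   [check: 5·306 − 6·252 = 18]
  36 = 2·18 + 0   → remainder 0, stop. gcd = 18 (last nonzero row E).
So gcd(306, 252) = 18, with Bézout identity 5·306 − 6·252 = 18. Containment (⊇): the Bézout identity exhibits 18 as an element of (306, 252), giving (18) ⊆ (306, 252). Containment (⊆): since 18 | 306 and 18 | 252 (306 = 18·17, 252 = 18·14), every Z-linear combination of 306 and 252 is divisible by 18, so (306, 252) ⊆ (18). Therefore (306, 252) = (18), d = 18.

Final answer: (306, 252) = (18); d = 18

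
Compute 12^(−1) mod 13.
Apply the extended Euclidean algorithm to (13, 12), tracking rows (r, s, t) with s·13 + t·12 = r. Each division r_prev = q·r_cur + r_new produces the new row as (previous row) − q·(current row):
  row A: (13, 1, 0)   [1·13 + 0·12 = 13]
  row B: (12, 0, 1)   [0·13 + 1·12 = 12]
  13 = 1·12 + 1   → row C = row A − 1·row B = (1, 1, −1)   [check: 1·13 − 1·12 = 1]
  12 = 12·1 + 0   → remainder 0, stop. gcd = 1 (last nonzero row C).
The gcd is 1, so 12 is invertible mod 13. The last nonzero row gives 1·13 − 1·12 = 1, so t = −1. So 12^(−1) ≡ −1 ≡ 12 (mod 13). Verify: 12 · 12 = 144 ≡ 1 (mod 13). ✓

Final answer: 12^(−1) ≡ 12 (mod 13)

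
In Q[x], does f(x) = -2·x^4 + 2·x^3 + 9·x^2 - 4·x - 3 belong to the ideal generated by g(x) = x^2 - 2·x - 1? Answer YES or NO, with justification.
In Q[x] the ideal (g) consists of all multiples of g, so f ∈ (g) iff g | f, i.e. iff the remainder of f on division by g is 0. Divide f by g (g is monic, so eliminate the leading term of the running remainder at each step):
  leading term -2·x^4: subtract (-2·x^2)·g(x) = -2·x^4 + 4·x^3 + 2·x^2, leaving -2·x^3 + 7·x^2 - 4·x - 3
  leading term -2·x^3: subtract (-2·x)·g(x) = -2·x^3 + 4·x^2 + 2·x, leaving 3·x^2 - 6·x - 3
  leading term 3·x^2: subtract (3)·g(x) = 3·x^2 - 6·x - 3, leaving 0
The remainder is 0, so f(x) = g(x) · h(x) with h(x) = -2·x^2 - 2·x + 3. Hence g | f, i.e. f ∈ (g).

Final answer: YES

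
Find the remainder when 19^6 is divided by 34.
Use repeated squaring. Binary(6) = 110. Walk through the bits of the exponent 6 left-to-right: at each bit after the leading one, square the running value, then multiply by 19 if the bit is 1 (always reducing mod 34):
  bit 1 = 1 (leading): start with 19.
  bit 2 = 1: square 19^2 = 361 ≡ 21; bit is 1, so multiply 21·19 = 399 ≡ 25 (mod 34).
  bit 3 = 0: square 25^2 = 625 ≡ 13 (mod 34).
Final value: 19^6 ≡ 13 (mod 34).

Final answer: 13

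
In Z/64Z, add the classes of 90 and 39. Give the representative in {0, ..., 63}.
1

Reduce the summands first: 90 ≡ 26 (mod 64), so 90 + 39 ≡ 26 + 39 (mod 64). 26 + 39 = 65; 65 = 1·64 + 1, so (90 + 39) mod 64 = 1.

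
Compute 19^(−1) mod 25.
Apply the extended Euclidean algorithm to (25, 19), tracking rows (r, s, t) with s·25 + t·19 = r. Each division r_prev = q·r_cur + r_new produces the new row as (previous row) − q·(current row):
  row A: (25, 1, 0)   [1·25 + 0·19 = 25]
  row B: (19, 0, 1)   [0·25 + 1·19 = 19]
  25 = 1·19 + 6   → row C = row A − 1·row B = (6, 1, −1)   [check: 1·25 − 1·19 = 6]
  19 = 3·6 + 1   → row D = row B − 3·row C = (1, −3, 4)   [check: −3·25 + 4·19 = 1]
  6 = 6·1 + 0   → remainder 0, stop. gcd = 1 (last nonzero row D).
The gcd is 1, so 19 is invertible mod 25. The last nonzero row gives −3·25 + 4·19 = 1, so t = 4. So 19^(−1) ≡ 4 (mod 25). Verify: 19 · 4 = 76 ≡ 1 (mod 25). ✓

Final answer: 19^(−1) ≡ 4 (mod 25)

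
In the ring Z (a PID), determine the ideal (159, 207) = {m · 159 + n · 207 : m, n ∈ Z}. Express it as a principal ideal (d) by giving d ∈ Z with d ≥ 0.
In the PID Z, (a, b) is generated by gcd(a, b). Compute gcd(207, 159) with the extended Euclidean algorithm, tracking rows (r, s, t) with s·207 + t·159 = r:
  row A: (207, 1, 0)   [1·207 + 0·159 = 207]
  row B: (159, 0, 1)   [0·207 + 1·159 = 159]
  207 = 1·159 + 48   → row C = row A − 1·row B = (48, 1, −1)   [check: 1·207 − 1·159 = 48]
  159 = 3·48 + 15   → row D = row B − 3·row C = (15, −3, 4)   [check: −3·207 + 4·159 = 15]
  48 = 3·15 + 3   → row E = row C − 3·row D = (3, 10, −13)   [check: 10·207 − 13·159 = 3]
  15 = 5·3 + 0   → remainder 0, stop. gcd = 3 (last nonzero row E).
So gcd(159, 207) = 3, with Bézout identity 10·207 − 13·159 = 3. Containment (⊇): the Bézout identity exhibits 3 as an element of (159, 207), giving (3) ⊆ (159, 207). Containment (⊆): since 3 | 159 and 3 | 207 (159 = 3·53, 207 = 3·69), every Z-linear combination of 159 and 207 is divisible by 3, so (159, 207) ⊆ (3). Therefore (159, 207) = (3), d = 3.

Final answer: (159, 207) = (3); d = 3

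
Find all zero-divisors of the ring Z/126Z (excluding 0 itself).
An element a ∈ Z/126Z (with a ≠ 0) is a zero-divisor iff gcd(a, 126) > 1 (because a is a unit precisely when gcd(a, n) = 1, and in Z/nZ every nonzero, non-unit element is a zero-divisor). Scan a = 1, ..., 125 and keep those with gcd(a, 126) > 1:
  gcd(2, 126) = 2, gcd(3, 126) = 3, gcd(4, 126) = 2, gcd(6, 126) = 6, gcd(7, 126) = 7, gcd(8, 126) = 2, gcd(9, 126) = 9, gcd(10, 126) = 2, gcd(12, 126) = 6, gcd(14, 126) = 14, gcd(15, 126) = 3, gcd(16, 126) = 2, gcd(18, 126) = 18, gcd(20, 126) = 2, gcd(21, 126) = 21, gcd(22, 126) = 2, gcd(24, 126) = 6, gcd(26, 126) = 2, gcd(27, 126) = 9, gcd(28, 126) = 14, gcd(30, 126) = 6, gcd(32, 126) = 2, gcd(33, 126) = 3, gcd(34, 126) = 2, gcd(35, 126) = 7, gcd(36, 126) = 18, gcd(38, 126) = 2, gcd(39, 126) = 3, gcd(40, 126) = 2, gcd(42, 126) = 42, gcd(44, 126) = 2, gcd(45, 126) = 9, gcd(46, 126) = 2, gcd(48, 126) = 6, gcd(49, 126) = 7, gcd(50, 126) = 2, gcd(51, 126) = 3, gcd(52, 126) = 2, gcd(54, 126) = 18, gcd(56, 126) = 14, gcd(57, 126) = 3, gcd(58, 126) = 2, gcd(60, 126) = 6, gcd(62, 126) = 2, gcd(63, 126) = 63, gcd(64, 126) = 2, gcd(66, 126) = 6, gcd(68, 126) = 2, gcd(69, 126) = 3, gcd(70, 126) = 14, gcd(72, 126) = 18, gcd(74, 126) = 2, gcd(75, 126) = 3, gcd(76, 126) = 2, gcd(77, 126) = 7, gcd(78, 126) = 6, gcd(80, 126) = 2, gcd(81, 126) = 9, gcd(82, 126) = 2, gcd(84, 126) = 42, gcd(86, 126) = 2, gcd(87, 126) = 3, gcd(88, 126) = 2, gcd(90, 126) = 18, gcd(91, 126) = 7, gcd(92, 126) = 2, gcd(93, 126) = 3, gcd(94, 126) = 2, gcd(96, 126) = 6, gcd(98, 126) = 14, gcd(99, 126) = 9, gcd(100, 126) = 2, gcd(102, 126) = 6, gcd(104, 126) = 2, gcd(105, 126) = 21, gcd(106, 126) = 2, gcd(108, 126) = 18, gcd(110, 126) = 2, gcd(111, 126) = 3, gcd(112, 126) = 14, gcd(114, 126) = 6, gcd(116, 126) = 2, gcd(117, 126) = 9, gcd(118, 126) = 2, gcd(119, 126) = 7, gcd(120, 126) = 6, gcd(122, 126) = 2, gcd(123, 126) = 3, gcd(124, 126) = 2.
All other a ∈ {1, ..., 125} have gcd(a, 126) = 1 and are units. So the nonzero zero-divisors are exactly the 89 values of a appearing in this scan.

Final answer: nonzero zero-divisors of Z/126Z = {2, 3, 4, 6, 7, 8, 9, 10, 12, 14, 15, 16, 18, 20, 21, 22, 24, 26, 27, 28, 30, 32, 33, 34, 35, 36, 38, 39, 40, 42, 44, 45, 46, 48, 49, 50, 51, 52, 54, 56, 57, 58, 60, 62, 63, 64, 66, 68, 69, 70, 72, 74, 75, 76, 77, 78, 80, 81, 82, 84, 86, 87, 88, 90, 91, 92, 93, 94, 96, 98, 99, 100, 102, 104, 105, 106, 108, 110, 111, 112, 114, 116, 117, 118, 119, 120, 122, 123, 124}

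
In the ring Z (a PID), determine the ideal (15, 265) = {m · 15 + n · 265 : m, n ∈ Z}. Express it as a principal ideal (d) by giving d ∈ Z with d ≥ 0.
In the PID Z, (a, b) is generated by gcd(a, b). Compute gcd(265, 15) with the extended Euclidean algorithm, tracking rows (r, s, t) with s·265 + t·15 = r:
  row A: (265, 1, 0)   [1·265 + 0·15 = 265]
  row B: (15, 0, 1)   [0·265 + 1·15 = 15]
  265 = 17·15 + 10   → row C = row A − 17·row B = (10, 1, −17)   [check: 1·265 − 17·15 = 10]
  15 = 1·10 + 5   → row D = row B − 1·row C = (5, −1, 18)   [check: −1·265 + 18·15 = 5]
  10 = 2·5 + 0   → remainder 0, stop. gcd = 5 (last nonzero row D).
So gcd(15, 265) = 5, with Bézout identity −1·265 + 18·15 = 5. Containment (⊇): the Bézout identity exhibits 5 as an element of (15, 265), giving (5) ⊆ (15, 265). Containment (⊆): since 5 | 15 and 5 | 265 (15 = 5·3, 265 = 5·53), every Z-linear combination of 15 and 265 is divisible by 5, so (15, 265) ⊆ (5). Therefore (15, 265) = (5), d = 5.

Final answer: (15, 265) = (5); d = 5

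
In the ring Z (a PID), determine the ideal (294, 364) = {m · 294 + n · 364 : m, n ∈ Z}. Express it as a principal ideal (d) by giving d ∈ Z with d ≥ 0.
(294, 364) = (14); d = 14

In the PID Z, (a, b) is generated by gcd(a, b). Compute gcd(364, 294) with the extended Euclidean algorithm, tracking rows (r, s, t) with s·364 + t·294 = r:
  row A: (364, 1, 0)   [1·364 + 0·294 = 364]
  row B: (294, 0, 1)   [0·364 + 1·294 = 294]
  364 = 1·294 + 70   → row C = row A − 1·row B = (70, 1, −1)   [check: 1·364 − 1·294 = 70]
  294 = 4·70 + 14   → row D = row B − 4·row C = (14, −4, 5)   [check: −4·364 + 5·294 = 14]
  70 = 5·14 + 0   → remainder 0, stop. gcd = 14 (last nonzero row D).
So gcd(294, 364) = 14, with Bézout identity −4·364 + 5·294 = 14. Containment (⊇): the Bézout identity exhibits 14 as an element of (294, 364), giving (14) ⊆ (294, 364). Containment (⊆): since 14 | 294 and 14 | 364 (294 = 14·21, 364 = 14·26), every Z-linear combination of 294 and 364 is divisible by 14, so (294, 364) ⊆ (14). Therefore (294, 364) = (14), d = 14.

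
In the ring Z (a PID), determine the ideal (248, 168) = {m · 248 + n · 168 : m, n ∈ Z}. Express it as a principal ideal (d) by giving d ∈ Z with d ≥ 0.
In the PID Z, (a, b) is generated by gcd(a, b). Compute gcd(248, 168) with the extended Euclidean algorithm, tracking rows (r, s, t) with s·248 + t·168 = r:
  row A: (248, 1, 0)   [1·248 + 0·168 = 248]
  row B: (168, 0, 1)   [0·248 + 1·168 = 168]
  248 = 1·168 + 80   → row C = row A − 1·row B = (80, 1, −1)   [check: 1·248 − 1·168 = 80]
  168 = 2·80 + 8   → row D = row B − 2·row C = (8, −2, 3)   [check: −2·248 + 3·168 = 8]
  80 = 10·8 + 0   → remainder 0, stop. gcd = 8 (last nonzero row D).
So gcd(248, 168) = 8, with Bézout identity −2·248 + 3·168 = 8. Containment (⊇): the Bézout identity exhibits 8 as an element of (248, 168), giving (8) ⊆ (248, 168). Containment (⊆): since 8 | 248 and 8 | 168 (248 = 8·31, 168 = 8·21), every Z-linear combination of 248 and 168 is divisible by 8, so (248, 168) ⊆ (8). Therefore (248, 168) = (8), d = 8.

Final answer: (248, 168) = (8); d = 8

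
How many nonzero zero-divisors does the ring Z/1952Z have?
In Z/1952Z each nonzero element is either a unit (gcd with 1952 is 1) or a zero-divisor (gcd > 1). The number of units is φ(1952): factorise 1952 = 2^5 · 61, so φ(1952) = (2^5 − 2^4) · (61 − 1) = 16 · 60 = 960. The nonzero elements number 1952 − 1 = 1951. Hence the nonzero zero-divisors number 1951 − 960 = 991.

Final answer: Z/1952Z has 991 nonzero zero-divisors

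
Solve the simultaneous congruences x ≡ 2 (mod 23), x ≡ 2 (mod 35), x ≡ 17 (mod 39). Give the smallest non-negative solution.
The moduli 23, 35, 39 are pairwise coprime, so by the CRT there is a unique solution mod 23·35·39 = 31395.
Solve by successive substitution. Start with x ≡ 2 (mod 23).
  Combine with x ≡ 2 (mod 35): write x = 2 + 23·t and require 2 + 23·t ≡ 2 (mod 35), i.e. 23·t ≡ 2 − 2 ≡ 0 (mod 35). Since 23^(−1) ≡ 32 (mod 35), t ≡ 32·0 ≡ 0 (mod 35). So x ≡ 2 + 23·0 = 2 (mod 805).
  Combine with x ≡ 17 (mod 39): write x = 2 + 805·t and require 2 + 805·t ≡ 17 (mod 39), i.e. 805·t ≡ 17 − 2 ≡ 15 (mod 39). Since 805^(−1) ≡ 25 (mod 39) (805 ≡ 25 (mod 39)), t ≡ 25·15 ≡ 24 (mod 39). So x ≡ 2 + 805·24 = 19322 (mod 31395).
Unique solution in [0, 31395): x = 19322.

Final answer: x ≡ 19322 (mod 31395); the representative in [0, 31395) is 19322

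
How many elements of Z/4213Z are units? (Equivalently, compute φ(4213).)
Z/4213Z has φ(4213) = 3820 units

An element a ∈ Z/4213Z is a unit iff gcd(a, 4213) = 1, so the number of units is φ(4213). φ is multiplicative, with φ(p^e) = p^e − p^(e−1). Factorise 4213 = 11 · 383. Then
  φ(4213) = (11 − 1) · (383 − 1) = 10 · 382 = 3820.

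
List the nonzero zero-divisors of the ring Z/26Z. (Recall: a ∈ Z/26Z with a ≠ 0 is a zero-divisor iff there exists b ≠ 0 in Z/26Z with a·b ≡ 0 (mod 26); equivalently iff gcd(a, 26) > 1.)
An element a ∈ Z/26Z (with a ≠ 0) is a zero-divisor iff gcd(a, 26) > 1 (because a is a unit precisely when gcd(a, n) = 1, and in Z/nZ every nonzero, non-unit element is a zero-divisor). Scan a = 1, ..., 25 and keep those with gcd(a, 26) > 1:
  gcd(2, 26) = 2, gcd(4, 26) = 2, gcd(6, 26) = 2, gcd(8, 26) = 2, gcd(10, 26) = 2, gcd(12, 26) = 2, gcd(13, 26) = 13, gcd(14, 26) = 2, gcd(16, 26) = 2, gcd(18, 26) = 2, gcd(20, 26) = 2, gcd(22, 26) = 2, gcd(24, 26) = 2.
All other a ∈ {1, ..., 25} have gcd(a, 26) = 1 and are units. So the nonzero zero-divisors are exactly the 13 values of a appearing in this scan.

Final answer: nonzero zero-divisors of Z/26Z = {2, 4, 6, 8, 10, 12, 13, 14, 16, 18, 20, 22, 24}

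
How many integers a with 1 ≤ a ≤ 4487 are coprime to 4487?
The number of a ∈ {1, ..., 4487} with gcd(a, 4487) = 1 is by definition Euler's totient φ(4487). φ is multiplicative, with φ(p^e) = p^e − p^(e−1). Factorise 4487 = 7 · 641. Then
  φ(4487) = (7 − 1) · (641 − 1) = 6 · 640 = 3840.
So there are 3840 such integers.

Final answer: 3840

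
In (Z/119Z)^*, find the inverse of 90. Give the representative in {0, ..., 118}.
Apply the extended Euclidean algorithm to (119, 90), tracking rows (r, s, t) with s·119 + t·90 = r. Each division r_prev = q·r_cur + r_new produces the new row as (previous row) − q·(current row):
  row A: (119, 1, 0)   [1·119 + 0·90 = 119]
  row B: (90, 0, 1)   [0·119 + 1·90 = 90]
  119 = 1·90 + 29   → row C = row A − 1·row B = (29, 1, −1)   [check: 1·119 − 1·90 = 29]
  90 = 3·29 + 3   → row D = row B − 3·row C = (3, −3, 4)   [check: −3·119 + 4·90 = 3]
  29 = 9·3 + 2   → row E = row C − 9·row D = (2, 28, −37)   [check: 28·119 − 37·90 = 2]
  3 = 1·2 + 1   → row F = row D − 1·row E = (1, −31, 41)   [check: −31·119 + 41·90 = 1]
  2 = 2·1 + 0   → remainder 0, stop. gcd = 1 (last nonzero row F).
The gcd is 1, so 90 is invertible mod 119. The last nonzero row gives −31·119 + 41·90 = 1, so t = 41. So 90^(−1) ≡ 41 (mod 119). Verify: 90 · 41 = 3690 ≡ 1 (mod 119). ✓

Final answer: 90^(−1) ≡ 41 (mod 119)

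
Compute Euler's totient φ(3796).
φ(3796) = 1728

φ is multiplicative, with φ(p^e) = p^e − p^(e−1). Factorise 3796 = 2^2 · 13 · 73. Then
  φ(3796) = (2^2 − 2^1) · (13 − 1) · (73 − 1) = 2 · 12 · 72 = 1728.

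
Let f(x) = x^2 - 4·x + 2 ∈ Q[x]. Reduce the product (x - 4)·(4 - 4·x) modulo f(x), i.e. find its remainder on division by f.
First multiply in Q[x] without reducing: a · b = -4·x^2 + 20·x - 16. Now divide by f(x) = x^2 - 4·x + 2, eliminating the leading term at each step:
  leading term -4·x^2: subtract (-4)·f(x) = -4·x^2 + 16·x - 8, leaving 4·x - 8
The degree is now < 2, so this is the remainder. Hence a · b ≡ 4·x - 8 in Q[x]/(f).

Final answer: a · b ≡ 4·x - 8 (mod f(x))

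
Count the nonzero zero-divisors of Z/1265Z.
In Z/1265Z each nonzero element is either a unit (gcd with 1265 is 1) or a zero-divisor (gcd > 1). The number of units is φ(1265): factorise 1265 = 5 · 11 · 23, so φ(1265) = (5 − 1) · (11 − 1) · (23 − 1) = 4 · 10 · 22 = 880. The nonzero elements number 1265 − 1 = 1264. Hence the nonzero zero-divisors number 1264 − 880 = 384.

Final answer: Z/1265Z has 384 nonzero zero-divisors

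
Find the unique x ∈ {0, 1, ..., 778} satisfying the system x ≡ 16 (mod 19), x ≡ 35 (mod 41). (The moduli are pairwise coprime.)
x ≡ 35 (mod 779); the representative in [0, 779) is 35

The moduli 19, 41 are pairwise coprime, so by the CRT there is a unique solution mod 19·41 = 779.
Solve by successive substitution. Start with x ≡ 16 (mod 19).
  Combine with x ≡ 35 (mod 41): write x = 16 + 19·t and require 16 + 19·t ≡ 35 (mod 41), i.e. 19·t ≡ 35 − 16 ≡ 19 (mod 41). Since 19^(−1) ≡ 13 (mod 41), t ≡ 13·19 ≡ 1 (mod 41). So x ≡ 16 + 19·1 = 35 (mod 779).
Unique solution in [0, 779): x = 35.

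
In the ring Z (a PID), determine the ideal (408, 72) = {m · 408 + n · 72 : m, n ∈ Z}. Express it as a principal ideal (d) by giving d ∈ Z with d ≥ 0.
(408, 72) = (24); d = 24

In the PID Z, (a, b) is generated by gcd(a, b). Compute gcd(408, 72) with the extended Euclidean algorithm, tracking rows (r, s, t) with s·408 + t·72 = r:
  row A: (408, 1, 0)   [1·408 + 0·72 = 408]
  row B: (72, 0, 1)   [0·408 + 1·72 = 72]
  408 = 5·72 + 48   → row C = row A − 5·row B = (48, 1, −5)   [check: 1·408 − 5·72 = 48]
  72 = 1·48 + 24   → row D = row B − 1·row C = (24, −1, 6)   [check: −1·408 + 6·72 = 24]
  48 = 2·24 + 0   → remainder 0, stop. gcd = 24 (last nonzero row D).
So gcd(408, 72) = 24, with Bézout identity −1·408 + 6·72 = 24. Containment (⊇): the Bézout identity exhibits 24 as an element of (408, 72), giving (24) ⊆ (408, 72). Containment (⊆): since 24 | 408 and 24 | 72 (408 = 24·17, 72 = 24·3), every Z-linear combination of 408 and 72 is divisible by 24, so (408, 72) ⊆ (24). Therefore (408, 72) = (24), d = 24.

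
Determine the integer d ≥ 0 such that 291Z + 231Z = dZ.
(291, 231) = (3); d = 3

In the PID Z, (a, b) is generated by gcd(a, b). Compute gcd(291, 231) with the extended Euclidean algorithm, tracking rows (r, s, t) with s·291 + t·231 = r:
  row A: (291, 1, 0)   [1·291 + 0·231 = 291]
  row B: (231, 0, 1)   [0·291 + 1·231 = 231]
  291 = 1·231 + 60   → row C = row A − 1·row B = (60, 1, −1)   [check: 1·291 − 1·231 = 60]
  231 = 3·60 + 51   → row D = row B − 3·row C = (51, −3, 4)   [check: −3·291 + 4·231 = 51]
  60 = 1·51 + 9   → row E = row C − 1·row D = (9, 4, −5)   [check: 4·291 − 5·231 = 9]
  51 = 5·9 + 6   → row F = row D − 5·row E = (6, −23, 29)   [check: −23·291 + 29·231 = 6]
  9 = 1·6 + 3   → row G = row E − 1·row F = (3, 27, −34)   [check: 27·291 − 34·231 = 3]
  6 = 2·3 + 0   → remainder 0, stop. gcd = 3 (last nonzero row G).
So gcd(291, 231) = 3, with Bézout identity 27·291 − 34·231 = 3. Containment (⊇): the Bézout identity exhibits 3 as an element of (291, 231), giving (3) ⊆ (291, 231). Containment (⊆): since 3 | 291 and 3 | 231 (291 = 3·97, 231 = 3·77), every Z-linear combination of 291 and 231 is divisible by 3, so (291, 231) ⊆ (3). Therefore (291, 231) = (3), d = 3.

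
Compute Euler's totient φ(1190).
φ is multiplicative, with φ(p^e) = p^e − p^(e−1). Factorise 1190 = 2 · 5 · 7 · 17. Then
  φ(1190) = (2 − 1) · (5 − 1) · (7 − 1) · (17 − 1) = 1 · 4 · 6 · 16 = 384.

Final answer: φ(1190) = 384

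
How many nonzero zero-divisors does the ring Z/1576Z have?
Z/1576Z has 791 nonzero zero-divisors

In Z/1576Z each nonzero element is either a unit (gcd with 1576 is 1) or a zero-divisor (gcd > 1). The number of units is φ(1576): factorise 1576 = 2^3 · 197, so φ(1576) = (2^3 − 2^2) · (197 − 1) = 4 · 196 = 784. The nonzero elements number 1576 − 1 = 1575. Hence the nonzero zero-divisors number 1575 − 784 = 791.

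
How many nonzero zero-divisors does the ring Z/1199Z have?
In Z/1199Z each nonzero element is either a unit (gcd with 1199 is 1) or a zero-divisor (gcd > 1). The number of units is φ(1199): factorise 1199 = 11 · 109, so φ(1199) = (11 − 1) · (109 − 1) = 10 · 108 = 1080. The nonzero elements number 1199 − 1 = 1198. Hence the nonzero zero-divisors number 1198 − 1080 = 118.

Final answer: Z/1199Z has 118 nonzero zero-divisors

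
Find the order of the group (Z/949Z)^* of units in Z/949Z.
|(Z/949Z)^*| = 864

(Z/949Z)^* consists of the classes a with gcd(a, 949) = 1, so its order is φ(949). φ is multiplicative, with φ(p^e) = p^e − p^(e−1). Factorise 949 = 13 · 73. Then
  φ(949) = (13 − 1) · (73 − 1) = 12 · 72 = 864.
Thus |(Z/949Z)^*| = 864.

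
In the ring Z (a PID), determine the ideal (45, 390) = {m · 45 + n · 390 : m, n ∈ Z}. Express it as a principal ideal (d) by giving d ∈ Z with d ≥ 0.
In the PID Z, (a, b) is generated by gcd(a, b). Compute gcd(390, 45) with the extended Euclidean algorithm, tracking rows (r, s, t) with s·390 + t·45 = r:
  row A: (390, 1, 0)   [1·390 + 0·45 = 390]
  row B: (45, 0, 1)   [0·390 + 1·45 = 45]
  390 = 8·45 + 30   → row C = row A − 8·row B = (30, 1, −8)   [check: 1·390 − 8·45 = 30]
  45 = 1·30 + 15   → row D = row B − 1·row C = (15, −1, 9)   [check: −1·390 + 9·45 = 15]
  30 = 2·15 + 0   → remainder 0, stop. gcd = 15 (last nonzero row D).
So gcd(45, 390) = 15, with Bézout identity −1·390 + 9·45 = 15. Containment (⊇): the Bézout identity exhibits 15 as an element of (45, 390), giving (15) ⊆ (45, 390). Containment (⊆): since 15 | 45 and 15 | 390 (45 = 15·3, 390 = 15·26), every Z-linear combination of 45 and 390 is divisible by 15, so (45, 390) ⊆ (15). Therefore (45, 390) = (15), d = 15.

Final answer: (45, 390) = (15); d = 15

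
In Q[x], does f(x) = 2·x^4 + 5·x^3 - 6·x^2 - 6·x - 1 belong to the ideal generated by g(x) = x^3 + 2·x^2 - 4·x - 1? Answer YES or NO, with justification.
In Q[x] the ideal (g) consists of all multiples of g, so f ∈ (g) iff g | f, i.e. iff the remainder of f on division by g is 0. Divide f by g (g is monic, so eliminate the leading term of the running remainder at each step):
  leading term 2·x^4: subtract (2·x)·g(x) = 2·x^4 + 4·x^3 - 8·x^2 - 2·x, leaving x^3 + 2·x^2 - 4·x - 1
  leading term x^3: subtract (1)·g(x) = x^3 + 2·x^2 - 4·x - 1, leaving 0
The remainder is 0, so f(x) = g(x) · h(x) with h(x) = 2·x + 1. Hence g | f, i.e. f ∈ (g).

Final answer: YES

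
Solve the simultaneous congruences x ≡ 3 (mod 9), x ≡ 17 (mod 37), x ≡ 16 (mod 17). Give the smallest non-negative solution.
The moduli 9, 37, 17 are pairwise coprime, so by the CRT there is a unique solution mod 9·37·17 = 5661.
Solve by successive substitution. Start with x ≡ 3 (mod 9).
  Combine with x ≡ 17 (mod 37): write x = 3 + 9·t and require 3 + 9·t ≡ 17 (mod 37), i.e. 9·t ≡ 17 − 3 ≡ 14 (mod 37). Since 9^(−1) ≡ 33 (mod 37), t ≡ 33·14 ≡ 18 (mod 37). So x ≡ 3 + 9·18 = 165 (mod 333).
  Combine with x ≡ 16 (mod 17): write x = 165 + 333·t and require 165 + 333·t ≡ 16 (mod 17), i.e. 333·t ≡ 16 − 165 ≡ 4 (mod 17). Since 333^(−1) ≡ 12 (mod 17) (333 ≡ 10 (mod 17)), t ≡ 12·4 ≡ 14 (mod 17). So x ≡ 165 + 333·14 = 4827 (mod 5661).
Unique solution in [0, 5661): x = 4827.

Final answer: x ≡ 4827 (mod 5661); the representative in [0, 5661) is 4827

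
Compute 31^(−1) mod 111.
31^(−1) ≡ 43 (mod 111)

Apply the extended Euclidean algorithm to (111, 31), tracking rows (r, s, t) with s·111 + t·31 = r. Each division r_prev = q·r_cur + r_new produces the new row as (previous row) − q·(current row):
  row A: (111, 1, 0)   [1·111 + 0·31 = 111]
  row B: (31, 0, 1)   [0·111 + 1·31 = 31]
  111 = 3·31 + 18   → row C = row A − 3·row B = (18, 1, −3)   [check: 1·111 − 3·31 = 18]
  31 = 1·18 + 13   → row D = row B − 1·row C = (13, −1, 4)   [check: −1·111 + 4·31 = 13]
  18 = 1·13 + 5   → row E = row C − 1·row D = (5, 2, −7)   [check: 2·111 − 7·31 = 5]
  13 = 2·5 + 3   → row F = row D − 2·row E = (3, −5, 18)   [check: −5·111 + 18·31 = 3]
  5 = 1·3 + 2   → row G = row E − 1·row F = (2, 7, −25)   [check: 7·111 − 25·31 = 2]
  3 = 1·2 + 1   → row H = row F − 1·row G = (1, −12, 43)   [check: −12·111 + 43·31 = 1]
  2 = 2·1 + 0   → remainder 0, stop. gcd = 1 (last nonzero row H).
The gcd is 1, so 31 is invertible mod 111. The last nonzero row gives −12·111 + 43·31 = 1, so t = 43. So 31^(−1) ≡ 43 (mod 111). Verify: 31 · 43 = 1333 ≡ 1 (mod 111). ✓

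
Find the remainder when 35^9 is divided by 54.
53

Use repeated squaring. Binary(9) = 1001. Walk through the bits of the exponent 9 left-to-right: at each bit after the leading one, square the running value, then multiply by 35 if the bit is 1 (always reducing mod 54):
  bit 1 = 1 (leading): start with 35.
  bit 2 = 0: square 35^2 = 1225 ≡ 37 (mod 54).
  bit 3 = 0: square 37^2 = 1369 ≡ 19 (mod 54).
  bit 4 = 1: square 19^2 = 361 ≡ 37; bit is 1, so multiply 37·35 = 1295 ≡ 53 (mod 54).
Final value: 35^9 ≡ 53 (mod 54).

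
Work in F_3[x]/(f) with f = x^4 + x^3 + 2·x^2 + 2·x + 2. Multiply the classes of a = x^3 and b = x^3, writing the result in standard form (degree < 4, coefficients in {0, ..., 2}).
Multiply as integer polynomials: a · b = x^6. Reducing coefficients mod 3: a · b ≡ x^6. Now divide by f(x) = x^4 + x^3 + 2·x^2 + 2·x + 2 in F_3[x], eliminating the leading term at each step:
  leading term x^6: subtract (x^2)·f(x) = x^6 + x^5 + 2·x^4 + 2·x^3 + 2·x^2, leaving 2·x^5 + x^4 + x^3 + x^2 (coefficients mod 3)
  leading term 2·x^5: subtract (2·x)·f(x) = 2·x^5 + 2·x^4 + x^3 + x^2 + x, leaving 2·x^4 + 2·x (coefficients mod 3)
  leading term 2·x^4: subtract (2)·f(x) = 2·x^4 + 2·x^3 + x^2 + x + 1, leaving x^3 + 2·x^2 + x + 2 (coefficients mod 3)
The degree is now < 4, so this is the remainder. Hence a · b ≡ x^3 + 2·x^2 + x + 2 in F_3[x]/(f).

Final answer: a · b ≡ x^3 + 2·x^2 + x + 2 (mod f(x))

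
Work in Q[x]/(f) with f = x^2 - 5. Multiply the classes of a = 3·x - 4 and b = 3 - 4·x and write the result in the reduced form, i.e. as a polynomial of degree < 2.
First multiply in Q[x] without reducing: a · b = -12·x^2 + 25·x - 12. Now divide by f(x) = x^2 - 5, eliminating the leading term at each step:
  leading term -12·x^2: subtract (-12)·f(x) = 60 - 12·x^2, leaving 25·x - 72
The degree is now < 2, so this is the remainder. Hence a · b ≡ 25·x - 72 in Q[x]/(f).

Final answer: a · b ≡ 25·x - 72 (mod f(x))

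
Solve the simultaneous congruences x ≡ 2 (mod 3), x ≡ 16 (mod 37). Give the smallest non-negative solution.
x ≡ 53 (mod 111); the representative in [0, 111) is 53

The moduli 3, 37 are pairwise coprime, so by the CRT there is a unique solution mod 3·37 = 111.
Solve by successive substitution. Start with x ≡ 2 (mod 3).
  Combine with x ≡ 16 (mod 37): write x = 2 + 3·t and require 2 + 3·t ≡ 16 (mod 37), i.e. 3·t ≡ 16 − 2 ≡ 14 (mod 37). Since 3^(−1) ≡ 25 (mod 37), t ≡ 25·14 ≡ 17 (mod 37). So x ≡ 2 + 3·17 = 53 (mod 111).
Unique solution in [0, 111): x = 53.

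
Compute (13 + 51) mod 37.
Reduce the summands first: 51 ≡ 14 (mod 37), so 13 + 51 ≡ 13 + 14 (mod 37). 13 + 14 = 27; 27 = 0·37 + 27, so (13 + 51) mod 37 = 27.

Final answer: 27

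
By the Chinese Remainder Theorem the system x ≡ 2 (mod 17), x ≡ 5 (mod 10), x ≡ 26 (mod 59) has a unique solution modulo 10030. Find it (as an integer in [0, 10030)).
The moduli 17, 10, 59 are pairwise coprime, so by the CRT there is a unique solution mod 17·10·59 = 10030.
Solve by successive substitution. Start with x ≡ 2 (mod 17).
  Combine with x ≡ 5 (mod 10): write x = 2 + 17·t and require 2 + 17·t ≡ 5 (mod 10), i.e. 17·t ≡ 5 − 2 ≡ 3 (mod 10). Since 17^(−1) ≡ 3 (mod 10) (17 ≡ 7 (mod 10)), t ≡ 3·3 ≡ 9 (mod 10). So x ≡ 2 + 17·9 = 155 (mod 170).
  Combine with x ≡ 26 (mod 59): write x = 155 + 170·t and require 155 + 170·t ≡ 26 (mod 59), i.e. 170·t ≡ 26 − 155 ≡ 48 (mod 59). Since 170^(−1) ≡ 42 (mod 59) (170 ≡ 52 (mod 59)), t ≡ 42·48 ≡ 10 (mod 59). So x ≡ 155 + 170·10 = 1855 (mod 10030).
Unique solution in [0, 10030): x = 1855.

Final answer: x ≡ 1855 (mod 10030); the representative in [0, 10030) is 1855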